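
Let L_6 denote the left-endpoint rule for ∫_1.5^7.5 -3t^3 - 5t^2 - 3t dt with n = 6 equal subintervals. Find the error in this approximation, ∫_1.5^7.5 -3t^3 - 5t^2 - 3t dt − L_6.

Exact integral: ∫_1.5^7.5 f(t) dt = -3147.75.
L_6 = -2421.5.
Error = -3147.75 − (-2421.5) = -726.25.

-726.25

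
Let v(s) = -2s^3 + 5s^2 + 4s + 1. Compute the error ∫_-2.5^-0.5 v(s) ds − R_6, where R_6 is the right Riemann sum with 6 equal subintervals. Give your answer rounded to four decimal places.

8.3148

Exact integral: ∫_-2.5^-0.5 v(s) ds ≈ 35.333333.
R_6 ≈ 27.018519.
Error ≈ 35.333333 − 27.018519 ≈ 8.3148.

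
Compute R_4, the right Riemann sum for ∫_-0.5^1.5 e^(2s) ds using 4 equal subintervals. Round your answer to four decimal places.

Δs = (1.5 − (-0.5))/4 = 0.5.
Right endpoints: 0, 0.5, 1, 1.5.
f(0) ≈ 1.0000, f(0.5) ≈ 2.7183, f(1) ≈ 7.3891, f(1.5) ≈ 20.0855.
Sum = Δs · [f(0) + f(0.5) + f(1) + f(1.5)].
Sum ≈ 15.5964.

15.5964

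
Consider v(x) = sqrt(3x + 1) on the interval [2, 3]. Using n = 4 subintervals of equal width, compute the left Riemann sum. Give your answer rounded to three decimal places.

2.847

Δx = (3 − 2)/4 = 0.25.
Left endpoints: 2, 2.25, 2.5, 2.75.
v(2) ≈ 2.646, v(2.25) ≈ 2.784, v(2.5) ≈ 2.915, v(2.75) ≈ 3.041.
Sum = Δx · [v(2) + v(2.25) + v(2.5) + v(2.75)].
Sum ≈ 2.847.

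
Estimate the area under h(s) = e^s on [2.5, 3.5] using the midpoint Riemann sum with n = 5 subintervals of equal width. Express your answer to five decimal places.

20.89811

Δs = (3.5 − 2.5)/5 = 0.2.
Midpoints: 2.6, 2.8, 3, 3.2, 3.4.
h(2.6) ≈ 13.46374, h(2.8) ≈ 16.44465, h(3) ≈ 20.08554, h(3.2) ≈ 24.53253, h(3.4) ≈ 29.96410.
Sum = Δs · [h(2.6) + h(2.8) + h(3) + h(3.2) + h(3.4)].
Sum ≈ 20.89811.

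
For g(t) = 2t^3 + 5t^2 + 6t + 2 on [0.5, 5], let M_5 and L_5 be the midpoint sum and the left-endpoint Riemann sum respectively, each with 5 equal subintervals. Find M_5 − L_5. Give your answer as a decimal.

M_5 = 597.313125.
L_5 = 436.68.
M_5 − L_5 = 160.633125.

160.633125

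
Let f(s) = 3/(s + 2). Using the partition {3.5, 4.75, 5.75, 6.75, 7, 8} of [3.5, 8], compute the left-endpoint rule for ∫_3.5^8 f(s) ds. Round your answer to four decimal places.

Subinterval widths: 1.25, 1, 1, 0.25, 1.
Left endpoints: 3.5, 4.75, 5.75, 6.75, 7.
f(3.5) = 6/11, f(4.75) = 4/9, f(5.75) = 12/31, f(6.75) = 12/35, f(7) = 1/3.
Sum = Σ Δs_i · f(s_i).
Sum ≈ 1.9324.

1.9324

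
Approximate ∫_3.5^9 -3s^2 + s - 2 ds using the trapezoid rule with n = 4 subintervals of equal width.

-667.94921875

Δs = (9 − 3.5)/4 = 1.375.
f(3.5) = -35.25, f(4.875) = -68.421875, f(6.25) = -112.9375, f(7.625) = -168.796875, f(9) = -236.
T_4 = (Δs/2)·[f(s_0) + 2f(s_1) + 2f(s_2) + 2f(s_3) + f(s_4)].
Sum = -667.94921875.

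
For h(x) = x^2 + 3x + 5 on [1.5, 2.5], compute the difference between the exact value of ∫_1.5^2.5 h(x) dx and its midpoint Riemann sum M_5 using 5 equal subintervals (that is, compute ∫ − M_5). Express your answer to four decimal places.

Exact integral: ∫_1.5^2.5 h(x) dx ≈ 15.083333.
M_5 = 15.08.
Error ≈ 15.083333 − 15.08 ≈ 0.0033.

0.0033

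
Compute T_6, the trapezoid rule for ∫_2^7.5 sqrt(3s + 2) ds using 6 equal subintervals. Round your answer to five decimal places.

Δs = (7.5 − 2)/6 = 11/12.
f(2) ≈ 2.82843, f(35/12) ≈ 3.27872, f(23/6) ≈ 3.67423, f(4.75) ≈ 4.03113, f(17/3) ≈ 4.35890, f(79/12) ≈ 4.66369, f(7.5) ≈ 4.94975.
T_6 = (Δs/2)·[f(s_0) + 2f(s_1) + ... + 2f(s_{5}) + f(s_6)].
Sum ≈ 21.90445.

21.90445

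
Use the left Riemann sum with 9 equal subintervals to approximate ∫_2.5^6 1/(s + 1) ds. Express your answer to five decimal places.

0.72170

Δs = (6 − 2.5)/9 = 7/18.
Left endpoints: 2.5, 26/9, 59/18, 11/3, 73/18, 40/9, 29/6, 47/9, 101/18.
f(2.5) = 2/7, f(26/9) = 9/35, f(59/18) = 18/77, f(11/3) = 3/14, f(73/18) = 18/91, f(40/9) = 9/49, f(29/6) = 6/35, f(47/9) = 9/56, f(101/18) = 18/119.
Sum = Δs · [f(2.5) + f(26/9) + f(59/18) + ...].
Sum ≈ 0.72170.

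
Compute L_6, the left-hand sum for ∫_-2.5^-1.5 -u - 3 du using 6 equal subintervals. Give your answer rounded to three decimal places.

Δu = (-1.5 − (-2.5))/6 = 1/6.
Left endpoints: -2.5, -7/3, -13/6, -2, -11/6, -5/3.
f(-2.5) = -0.5, f(-7/3) = -2/3, f(-13/6) = -5/6, f(-2) = -1, f(-11/6) = -7/6, f(-5/3) = -4/3.
Sum = Δu · [f(-2.5) + f(-7/3) + f(-13/6) + ...].
Sum ≈ -0.917.

-0.917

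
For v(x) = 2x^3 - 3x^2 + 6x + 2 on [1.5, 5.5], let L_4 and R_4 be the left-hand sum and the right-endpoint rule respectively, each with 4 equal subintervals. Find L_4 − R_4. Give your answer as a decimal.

L_4 = 263.
R_4 = 529.
L_4 − R_4 = -266.

-266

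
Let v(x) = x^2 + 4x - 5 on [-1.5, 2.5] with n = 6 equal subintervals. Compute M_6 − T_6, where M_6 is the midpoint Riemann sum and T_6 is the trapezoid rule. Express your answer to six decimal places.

-0.444444

M_6 ≈ -5.81481481.
T_6 ≈ -5.37037037.
M_6 − T_6 ≈ -0.444444.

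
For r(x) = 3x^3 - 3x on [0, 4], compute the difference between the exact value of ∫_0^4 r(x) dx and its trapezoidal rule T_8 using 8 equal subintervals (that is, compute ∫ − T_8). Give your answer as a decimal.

-3

Exact integral: ∫_0^4 r(x) dx = 168.
T_8 = 171.
Error = 168 − 171 = -3.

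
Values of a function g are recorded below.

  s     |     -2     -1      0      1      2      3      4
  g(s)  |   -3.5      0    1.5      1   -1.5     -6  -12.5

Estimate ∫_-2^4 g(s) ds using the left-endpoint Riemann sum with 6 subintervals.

Δs = 1.
Sum = 1·[(-3.5) + 0 + 1.5 + 1 + (-1.5) + (-6)] = -8.5.

-8.5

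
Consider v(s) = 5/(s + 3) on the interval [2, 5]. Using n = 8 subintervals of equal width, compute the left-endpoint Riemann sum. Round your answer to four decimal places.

Δs = (5 − 2)/8 = 0.375.
Left endpoints: 2, 2.375, 2.75, 3.125, 3.5, 3.875, 4.25, 4.625.
v(2) = 1, v(2.375) = 40/43, v(2.75) = 20/23, v(3.125) = 40/49, v(3.5) = 10/13, v(3.875) = 8/11, v(4.25) = 20/29, v(4.625) = 40/61.
Sum = Δs · [v(2) + v(2.375) + v(2.75) + ...].
Sum ≈ 2.4218.

2.4218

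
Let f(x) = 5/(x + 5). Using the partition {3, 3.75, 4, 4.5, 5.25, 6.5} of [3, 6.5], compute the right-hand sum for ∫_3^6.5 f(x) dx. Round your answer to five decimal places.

1.73995

Subinterval widths: 0.75, 0.25, 0.5, 0.75, 1.25.
Right endpoints: 3.75, 4, 4.5, 5.25, 6.5.
f(3.75) = 4/7, f(4) = 5/9, f(4.5) = 10/19, f(5.25) = 20/41, f(6.5) = 10/23.
Sum = Σ Δx_i · f(x_i).
Sum ≈ 1.73995.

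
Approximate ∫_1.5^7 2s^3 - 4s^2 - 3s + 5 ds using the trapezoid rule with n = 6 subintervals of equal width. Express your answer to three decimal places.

Δs = (7 − 1.5)/6 = 11/12.
f(1.5) = -1.75, f(29/12) = 2261/864, f(10/3) = 665/27, f(4.25) = 73.53125, f(31/6) = 17125/108, f(73/12) = 249673/864, f(7) = 474.
T_6 = (Δs/2)·[f(s_0) + 2f(s_1) + ... + 2f(s_{5}) + f(s_6)].
Sum ≈ 719.071.

719.071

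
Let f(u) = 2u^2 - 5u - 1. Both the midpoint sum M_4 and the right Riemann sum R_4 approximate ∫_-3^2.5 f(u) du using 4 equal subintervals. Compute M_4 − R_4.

17.48828125

M_4 = 28.05859375.
R_4 = 10.5703125.
M_4 − R_4 = 17.48828125.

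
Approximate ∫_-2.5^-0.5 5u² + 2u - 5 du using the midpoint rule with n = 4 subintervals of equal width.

9.625

Δu = (-0.5 − (-2.5))/4 = 0.5.
Midpoints: -2.25, -1.75, -1.25, -0.75.
f(-2.25) = 15.8125, f(-1.75) = 6.8125, f(-1.25) = 0.3125, f(-0.75) = -3.6875.
Sum = Δu · [f(-2.25) + f(-1.75) + f(-1.25) + f(-0.75)].
Sum = 9.625.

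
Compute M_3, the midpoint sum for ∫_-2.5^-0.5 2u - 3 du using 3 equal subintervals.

-12

Δu = (-0.5 − (-2.5))/3 = 2/3.
Midpoints: -13/6, -1.5, -5/6.
f(-13/6) = -22/3, f(-1.5) = -6, f(-5/6) = -14/3.
Sum = Δu · [f(-13/6) + f(-1.5) + f(-5/6)].
Sum = -12.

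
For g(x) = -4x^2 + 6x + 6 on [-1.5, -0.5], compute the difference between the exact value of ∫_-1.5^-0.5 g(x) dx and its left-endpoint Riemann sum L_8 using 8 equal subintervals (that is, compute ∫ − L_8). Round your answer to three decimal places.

Exact integral: ∫_-1.5^-0.5 g(x) dx ≈ -4.33333.
L_8 = -5.21875.
Error ≈ -4.33333 − (-5.21875) ≈ 0.885.

0.885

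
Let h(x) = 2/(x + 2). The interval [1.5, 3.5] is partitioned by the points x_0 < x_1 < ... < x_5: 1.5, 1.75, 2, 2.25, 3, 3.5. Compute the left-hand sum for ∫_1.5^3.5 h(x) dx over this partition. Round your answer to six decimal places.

0.954132

Subinterval widths: 0.25, 0.25, 0.25, 0.75, 0.5.
Left endpoints: 1.5, 1.75, 2, 2.25, 3.
h(1.5) = 4/7, h(1.75) = 8/15, h(2) = 0.5, h(2.25) = 8/17, h(3) = 0.4.
Sum = Σ Δx_i · h(x_i).
Sum ≈ 0.954132.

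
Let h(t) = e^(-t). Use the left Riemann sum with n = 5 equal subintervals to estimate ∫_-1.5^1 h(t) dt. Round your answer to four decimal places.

5.2276

Δt = (1 − (-1.5))/5 = 0.5.
Left endpoints: -1.5, -1, -0.5, 0, 0.5.
h(-1.5) ≈ 4.4817, h(-1) ≈ 2.7183, h(-0.5) ≈ 1.6487, h(0) ≈ 1.0000, h(0.5) ≈ 0.6065.
Sum = Δt · [h(-1.5) + h(-1) + h(-0.5) + h(0) + h(0.5)].
Sum ≈ 5.2276.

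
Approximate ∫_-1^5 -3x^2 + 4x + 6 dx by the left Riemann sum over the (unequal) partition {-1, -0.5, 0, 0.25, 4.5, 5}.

13.203125

Subinterval widths: 0.5, 0.5, 0.25, 4.25, 0.5.
Left endpoints: -1, -0.5, 0, 0.25, 4.5.
f(-1) = -1, f(-0.5) = 3.25, f(0) = 6, f(0.25) = 6.8125, f(4.5) = -36.75.
Sum = Σ Δx_i · f(x_i).
Sum = 13.203125.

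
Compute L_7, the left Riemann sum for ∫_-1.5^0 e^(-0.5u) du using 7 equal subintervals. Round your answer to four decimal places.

Δu = (0 − (-1.5))/7 = 3/14.
Left endpoints: -1.5, -9/7, -15/14, -6/7, -9/14, -3/7, -3/14.
f(-1.5) ≈ 2.1170, f(-9/7) ≈ 1.9019, f(-15/14) ≈ 1.7087, f(-6/7) ≈ 1.5351, f(-9/14) ≈ 1.3791, f(-3/7) ≈ 1.2390, f(-3/14) ≈ 1.1131.
Sum = Δu · [f(-1.5) + f(-9/7) + f(-15/14) + ...].
Sum ≈ 2.3558.

2.3558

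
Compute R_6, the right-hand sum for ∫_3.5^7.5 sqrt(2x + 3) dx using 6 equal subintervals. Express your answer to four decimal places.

Δx = (7.5 − 3.5)/6 = 2/3.
Right endpoints: 25/6, 29/6, 5.5, 37/6, 41/6, 7.5.
f(25/6) ≈ 3.3665, f(29/6) ≈ 3.5590, f(5.5) ≈ 3.7417, f(37/6) ≈ 3.9158, f(41/6) ≈ 4.0825, f(7.5) ≈ 4.2426.
Sum = Δx · [f(25/6) + f(29/6) + f(5.5) + ...].
Sum ≈ 15.2721.

15.2721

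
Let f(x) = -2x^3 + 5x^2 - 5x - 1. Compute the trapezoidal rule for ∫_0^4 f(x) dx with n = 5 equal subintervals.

Δx = (4 − 0)/5 = 0.8.
f(0) = -1, f(0.8) = -2.824, f(1.6) = -4.392, f(2.4) = -11.848, f(3.2) = -31.336, f(4) = -69.
T_5 = (Δx/2)·[f(x_0) + 2f(x_1) + ... + 2f(x_{4}) + f(x_5)].
Sum = -68.32.

-68.32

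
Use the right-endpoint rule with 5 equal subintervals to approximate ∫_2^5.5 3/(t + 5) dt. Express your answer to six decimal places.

Δt = (5.5 − 2)/5 = 0.7.
Right endpoints: 2.7, 3.4, 4.1, 4.8, 5.5.
f(2.7) = 30/77, f(3.4) = 5/14, f(4.1) = 30/91, f(4.8) = 15/49, f(5.5) = 2/7.
Sum = Δt · [f(2.7) + f(3.4) + f(4.1) + f(4.8) + f(5.5)].
Sum ≈ 1.167782.

1.167782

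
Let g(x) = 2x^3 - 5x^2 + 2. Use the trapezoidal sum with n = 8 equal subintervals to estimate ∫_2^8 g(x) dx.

1226.0625

Δx = (8 − 2)/8 = 0.75.
g(2) = -2, g(2.75) = 5.78125, g(3.5) = 26.5, g(4.25) = 65.21875, g(5) = 127, g(5.75) = 216.90625, g(6.5) = 340, g(7.25) = 501.34375, g(8) = 706.
T_8 = (Δx/2)·[g(x_0) + 2g(x_1) + ... + 2g(x_{7}) + g(x_8)].
Sum = 1226.0625.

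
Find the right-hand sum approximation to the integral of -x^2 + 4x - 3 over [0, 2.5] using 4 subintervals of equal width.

Δx = (2.5 − 0)/4 = 0.625.
Right endpoints: 0.625, 1.25, 1.875, 2.5.
f(0.625) = -0.890625, f(1.25) = 0.4375, f(1.875) = 0.984375, f(2.5) = 0.75.
Sum = Δx · [f(0.625) + f(1.25) + f(1.875) + f(2.5)].
Sum = 0.80078125.

0.80078125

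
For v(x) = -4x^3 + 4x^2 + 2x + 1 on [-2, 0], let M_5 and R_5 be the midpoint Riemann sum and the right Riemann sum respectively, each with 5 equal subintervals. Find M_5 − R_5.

7.52

M_5 = 24.24.
R_5 = 16.72.
M_5 − R_5 = 7.52.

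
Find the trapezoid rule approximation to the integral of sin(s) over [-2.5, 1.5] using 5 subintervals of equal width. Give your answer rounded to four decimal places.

-0.8249

Δs = (1.5 − (-2.5))/5 = 0.8.
f(-2.5) ≈ -0.5985, f(-1.7) ≈ -0.9917, f(-0.9) ≈ -0.7833, f(-0.1) ≈ -0.0998, f(0.7) ≈ 0.6442, f(1.5) ≈ 0.9975.
T_5 = (Δs/2)·[f(s_0) + 2f(s_1) + ... + 2f(s_{4}) + f(s_5)].
Sum ≈ -0.8249.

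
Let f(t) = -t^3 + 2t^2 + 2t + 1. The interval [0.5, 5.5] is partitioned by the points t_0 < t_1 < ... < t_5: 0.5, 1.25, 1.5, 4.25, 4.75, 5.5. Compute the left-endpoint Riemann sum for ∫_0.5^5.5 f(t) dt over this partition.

-37.1875

Subinterval widths: 0.75, 0.25, 2.75, 0.5, 0.75.
Left endpoints: 0.5, 1.25, 1.5, 4.25, 4.75.
f(0.5) = 2.375, f(1.25) = 4.671875, f(1.5) = 5.125, f(4.25) = -31.140625, f(4.75) = -51.546875.
Sum = Σ Δt_i · f(t_i).
Sum = -37.1875.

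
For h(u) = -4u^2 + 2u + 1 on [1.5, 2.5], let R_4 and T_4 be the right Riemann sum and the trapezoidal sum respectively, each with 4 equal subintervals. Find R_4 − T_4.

R_4 = -13.125.
T_4 = -11.375.
R_4 − T_4 = -1.75.

-1.75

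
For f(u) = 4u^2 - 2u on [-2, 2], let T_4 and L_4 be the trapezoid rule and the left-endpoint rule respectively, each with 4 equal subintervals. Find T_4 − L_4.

-4

T_4 = 24.
L_4 = 28.
T_4 − L_4 = -4.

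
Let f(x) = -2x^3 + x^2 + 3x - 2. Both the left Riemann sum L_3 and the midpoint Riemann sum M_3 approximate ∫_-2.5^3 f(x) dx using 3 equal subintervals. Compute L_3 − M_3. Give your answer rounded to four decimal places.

L_3 ≈ 45.324074.
M_3 ≈ -12.865162.
L_3 − M_3 ≈ 58.1892.

58.1892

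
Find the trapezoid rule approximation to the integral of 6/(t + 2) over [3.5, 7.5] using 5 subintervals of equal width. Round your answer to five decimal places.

3.28628

Δt = (7.5 − 3.5)/5 = 0.8.
f(3.5) = 12/11, f(4.3) = 20/21, f(5.1) = 60/71, f(5.9) = 60/79, f(6.7) = 20/29, f(7.5) = 12/19.
T_5 = (Δt/2)·[f(t_0) + 2f(t_1) + ... + 2f(t_{4}) + f(t_5)].
Sum ≈ 3.28628.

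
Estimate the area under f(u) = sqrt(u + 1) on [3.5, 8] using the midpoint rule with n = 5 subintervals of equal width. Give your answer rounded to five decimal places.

11.63836

Δu = (8 − 3.5)/5 = 0.9.
Midpoints: 3.95, 4.85, 5.75, 6.65, 7.55.
f(3.95) ≈ 2.22486, f(4.85) ≈ 2.41868, f(5.75) ≈ 2.59808, f(6.65) ≈ 2.76586, f(7.55) ≈ 2.92404.
Sum = Δu · [f(3.95) + f(4.85) + f(5.75) + f(6.65) + f(7.55)].
Sum ≈ 11.63836.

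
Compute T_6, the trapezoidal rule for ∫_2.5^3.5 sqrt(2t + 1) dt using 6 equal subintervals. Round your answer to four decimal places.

Δt = (3.5 − 2.5)/6 = 1/6.
f(2.5) ≈ 2.4495, f(8/3) ≈ 2.5166, f(17/6) ≈ 2.5820, f(3) ≈ 2.6458, f(19/6) ≈ 2.7080, f(10/3) ≈ 2.7689, f(3.5) ≈ 2.8284.
T_6 = (Δt/2)·[f(t_0) + 2f(t_1) + ... + 2f(t_{5}) + f(t_6)].
Sum ≈ 2.6434.

2.6434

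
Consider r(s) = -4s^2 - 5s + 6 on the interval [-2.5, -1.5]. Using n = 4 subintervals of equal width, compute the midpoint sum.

Δs = (-1.5 − (-2.5))/4 = 0.25.
Midpoints: -2.375, -2.125, -1.875, -1.625.
r(-2.375) = -4.6875, r(-2.125) = -1.4375, r(-1.875) = 1.3125, r(-1.625) = 3.5625.
Sum = Δs · [r(-2.375) + r(-2.125) + r(-1.875) + r(-1.625)].
Sum = -0.3125.

-0.3125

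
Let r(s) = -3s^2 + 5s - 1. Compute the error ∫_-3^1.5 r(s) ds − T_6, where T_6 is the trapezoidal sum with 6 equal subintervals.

1.265625

Exact integral: ∫_-3^1.5 r(s) ds = -51.75.
T_6 = -53.015625.
Error = -51.75 − (-53.015625) = 1.265625.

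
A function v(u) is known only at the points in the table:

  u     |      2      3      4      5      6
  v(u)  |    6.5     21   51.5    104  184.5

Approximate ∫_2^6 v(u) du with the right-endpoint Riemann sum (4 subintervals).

361

Δu = 1.
Sum = 1·[21 + 51.5 + 104 + 184.5] = 361.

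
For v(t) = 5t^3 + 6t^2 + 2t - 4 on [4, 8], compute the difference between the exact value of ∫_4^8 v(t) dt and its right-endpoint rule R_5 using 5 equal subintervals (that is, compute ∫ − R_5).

Exact integral: ∫_4^8 v(t) dt = 5728.
R_5 = 6783.36.
Error = 5728 − 6783.36 = -1055.36.

-1055.36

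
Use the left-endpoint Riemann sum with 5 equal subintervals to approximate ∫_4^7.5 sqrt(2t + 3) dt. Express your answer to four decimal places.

12.9681

Δt = (7.5 − 4)/5 = 0.7.
Left endpoints: 4, 4.7, 5.4, 6.1, 6.8.
f(4) ≈ 3.3166, f(4.7) ≈ 3.5214, f(5.4) ≈ 3.7148, f(6.1) ≈ 3.8987, f(6.8) ≈ 4.0743.
Sum = Δt · [f(4) + f(4.7) + f(5.4) + f(6.1) + f(6.8)].
Sum ≈ 12.9681.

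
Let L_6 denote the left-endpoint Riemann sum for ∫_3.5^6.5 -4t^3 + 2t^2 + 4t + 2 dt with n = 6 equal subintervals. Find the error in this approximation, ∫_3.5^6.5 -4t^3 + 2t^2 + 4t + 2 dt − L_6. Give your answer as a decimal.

-206.5

Exact integral: ∫_3.5^6.5 f(t) dt = -1414.5.
L_6 = -1208.
Error = -1414.5 − (-1208) = -206.5.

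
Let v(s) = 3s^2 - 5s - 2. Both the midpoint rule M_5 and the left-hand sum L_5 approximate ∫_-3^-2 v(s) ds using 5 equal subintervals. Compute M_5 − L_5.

M_5 = 29.49.
L_5 = 31.52.
M_5 − L_5 = -2.03.

-2.03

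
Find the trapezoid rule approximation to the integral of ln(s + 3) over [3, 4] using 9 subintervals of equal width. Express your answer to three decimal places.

1.871

Δs = (4 − 3)/9 = 1/9.
f(3) ≈ 1.792, f(28/9) ≈ 1.810, f(29/9) ≈ 1.828, f(10/3) ≈ 1.846, f(31/9) ≈ 1.863, f(32/9) ≈ 1.880, f(11/3) ≈ 1.897, f(34/9) ≈ 1.914, f(35/9) ≈ 1.930, f(4) ≈ 1.946.
T_9 = (Δs/2)·[f(s_0) + 2f(s_1) + ... + 2f(s_{8}) + f(s_9)].
Sum ≈ 1.871.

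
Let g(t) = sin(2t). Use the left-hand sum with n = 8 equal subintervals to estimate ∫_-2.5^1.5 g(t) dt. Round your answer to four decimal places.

0.7873

Δt = (1.5 − (-2.5))/8 = 0.5.
Left endpoints: -2.5, -2, -1.5, -1, -0.5, 0, 0.5, 1.
g(-2.5) ≈ 0.9589, g(-2) ≈ 0.7568, g(-1.5) ≈ -0.1411, g(-1) ≈ -0.9093, g(-0.5) ≈ -0.8415, g(0) ≈ 0.0000, g(0.5) ≈ 0.8415, g(1) ≈ 0.9093.
Sum = Δt · [g(-2.5) + g(-2) + g(-1.5) + ...].
Sum ≈ 0.7873.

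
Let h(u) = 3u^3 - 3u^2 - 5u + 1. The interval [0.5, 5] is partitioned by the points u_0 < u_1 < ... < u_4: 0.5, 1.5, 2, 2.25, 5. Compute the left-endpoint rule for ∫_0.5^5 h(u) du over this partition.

21.33203125

Subinterval widths: 1, 0.5, 0.25, 2.75.
Left endpoints: 0.5, 1.5, 2, 2.25.
h(0.5) = -1.875, h(1.5) = -3.125, h(2) = 3, h(2.25) = 8.734375.
Sum = Σ Δu_i · h(u_i).
Sum = 21.33203125.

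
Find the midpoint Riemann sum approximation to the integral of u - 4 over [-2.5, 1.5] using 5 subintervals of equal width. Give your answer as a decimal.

-18

Δu = (1.5 − (-2.5))/5 = 0.8.
Midpoints: -2.1, -1.3, -0.5, 0.3, 1.1.
f(-2.1) = -6.1, f(-1.3) = -5.3, f(-0.5) = -4.5, f(0.3) = -3.7, f(1.1) = -2.9.
Sum = Δu · [f(-2.1) + f(-1.3) + f(-0.5) + f(0.3) + f(1.1)].
Sum = -18.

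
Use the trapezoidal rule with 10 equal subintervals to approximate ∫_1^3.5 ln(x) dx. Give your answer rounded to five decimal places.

1.88096

Δx = (3.5 − 1)/10 = 0.25.
f(1) ≈ 0.00000, f(1.25) ≈ 0.22314, f(1.5) ≈ 0.40547, f(1.75) ≈ 0.55962, f(2) ≈ 0.69315, f(2.25) ≈ 0.81093, f(2.5) ≈ 0.91629, f(2.75) ≈ 1.01160, f(3) ≈ 1.09861, f(3.25) ≈ 1.17865, f(3.5) ≈ 1.25276.
T_10 = (Δx/2)·[f(x_0) + 2f(x_1) + ... + 2f(x_{9}) + f(x_10)].
Sum ≈ 1.88096.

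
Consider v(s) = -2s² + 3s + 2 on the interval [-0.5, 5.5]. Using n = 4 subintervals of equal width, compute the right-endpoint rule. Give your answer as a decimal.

-90

Δs = (5.5 − (-0.5))/4 = 1.5.
Right endpoints: 1, 2.5, 4, 5.5.
v(1) = 3, v(2.5) = -3, v(4) = -18, v(5.5) = -42.
Sum = Δs · [v(1) + v(2.5) + v(4) + v(5.5)].
Sum = -90.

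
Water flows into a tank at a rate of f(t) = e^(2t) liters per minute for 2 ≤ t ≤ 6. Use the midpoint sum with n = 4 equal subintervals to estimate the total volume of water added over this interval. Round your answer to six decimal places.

69222.271960

Δt = (6 − 2)/4 = 1.
Midpoints: 2.5, 3.5, 4.5, 5.5.
f(2.5) ≈ 148.413159, f(3.5) ≈ 1096.633158, f(4.5) ≈ 8103.083928, f(5.5) ≈ 59874.141715.
Sum = Δt · [f(2.5) + f(3.5) + f(4.5) + f(5.5)].
Sum ≈ 69222.271960.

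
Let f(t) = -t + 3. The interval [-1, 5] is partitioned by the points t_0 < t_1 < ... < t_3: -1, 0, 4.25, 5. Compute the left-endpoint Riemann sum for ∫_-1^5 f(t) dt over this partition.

15.8125

Subinterval widths: 1, 4.25, 0.75.
Left endpoints: -1, 0, 4.25.
f(-1) = 4, f(0) = 3, f(4.25) = -1.25.
Sum = Σ Δt_i · f(t_i).
Sum = 15.8125.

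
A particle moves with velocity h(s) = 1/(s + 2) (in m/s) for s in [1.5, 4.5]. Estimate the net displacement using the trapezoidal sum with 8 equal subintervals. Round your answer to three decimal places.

0.620

Δs = (4.5 − 1.5)/8 = 0.375.
h(1.5) = 2/7, h(1.875) = 8/31, h(2.25) = 4/17, h(2.625) = 8/37, h(3) = 0.2, h(3.375) = 8/43, h(3.75) = 4/23, h(4.125) = 8/49, h(4.5) = 2/13.
T_8 = (Δs/2)·[h(s_0) + 2h(s_1) + ... + 2h(s_{7}) + h(s_8)].
Sum ≈ 0.620.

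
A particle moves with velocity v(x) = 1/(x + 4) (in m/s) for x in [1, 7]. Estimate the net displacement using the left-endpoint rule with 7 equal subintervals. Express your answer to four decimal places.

0.8371

Δx = (7 − 1)/7 = 6/7.
Left endpoints: 1, 13/7, 19/7, 25/7, 31/7, 37/7, 43/7.
v(1) = 0.2, v(13/7) = 7/41, v(19/7) = 7/47, v(25/7) = 7/53, v(31/7) = 7/59, v(37/7) = 7/65, v(43/7) = 7/71.
Sum = Δx · [v(1) + v(13/7) + v(19/7) + ...].
Sum ≈ 0.8371.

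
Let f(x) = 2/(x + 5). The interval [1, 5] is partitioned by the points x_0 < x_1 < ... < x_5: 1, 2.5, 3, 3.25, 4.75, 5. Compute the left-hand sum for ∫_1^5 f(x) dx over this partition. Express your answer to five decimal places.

Subinterval widths: 1.5, 0.5, 0.25, 1.5, 0.25.
Left endpoints: 1, 2.5, 3, 3.25, 4.75.
f(1) = 1/3, f(2.5) = 4/15, f(3) = 0.25, f(3.25) = 8/33, f(4.75) = 8/39.
Sum = Σ Δx_i · f(x_i).
Sum ≈ 1.11075.

1.11075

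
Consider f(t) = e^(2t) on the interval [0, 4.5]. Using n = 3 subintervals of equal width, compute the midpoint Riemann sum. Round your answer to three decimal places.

2853.812

Δt = (4.5 − 0)/3 = 1.5.
Midpoints: 0.75, 2.25, 3.75.
f(0.75) ≈ 4.482, f(2.25) ≈ 90.017, f(3.75) ≈ 1808.042.
Sum = Δt · [f(0.75) + f(2.25) + f(3.75)].
Sum ≈ 2853.812.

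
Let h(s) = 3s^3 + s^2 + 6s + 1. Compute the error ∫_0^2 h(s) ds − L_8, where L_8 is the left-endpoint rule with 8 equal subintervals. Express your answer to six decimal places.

Exact integral: ∫_0^2 h(s) ds ≈ 28.66666667.
L_8 = 23.875.
Error ≈ 28.66666667 − 23.875 ≈ 4.791667.

4.791667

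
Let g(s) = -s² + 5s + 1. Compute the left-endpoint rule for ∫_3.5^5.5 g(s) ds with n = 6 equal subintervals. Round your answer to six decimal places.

7.129630

Δs = (5.5 − 3.5)/6 = 1/3.
Left endpoints: 3.5, 23/6, 25/6, 4.5, 29/6, 31/6.
g(3.5) = 6.25, g(23/6) = 197/36, g(25/6) = 161/36, g(4.5) = 3.25, g(29/6) = 65/36, g(31/6) = 5/36.
Sum = Δs · [g(3.5) + g(23/6) + g(25/6) + ...].
Sum ≈ 7.129630.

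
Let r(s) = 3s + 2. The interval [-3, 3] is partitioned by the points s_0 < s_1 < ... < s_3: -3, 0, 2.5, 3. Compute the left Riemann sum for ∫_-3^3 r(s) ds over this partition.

Subinterval widths: 3, 2.5, 0.5.
Left endpoints: -3, 0, 2.5.
r(-3) = -7, r(0) = 2, r(2.5) = 9.5.
Sum = Σ Δs_i · r(s_i).
Sum = -11.25.

-11.25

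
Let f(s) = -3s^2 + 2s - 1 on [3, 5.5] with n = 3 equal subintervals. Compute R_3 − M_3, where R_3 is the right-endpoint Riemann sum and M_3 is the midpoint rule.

R_3 ≈ -145.972222.
M_3 ≈ -120.190972.
R_3 − M_3 = -25.78125.

-25.78125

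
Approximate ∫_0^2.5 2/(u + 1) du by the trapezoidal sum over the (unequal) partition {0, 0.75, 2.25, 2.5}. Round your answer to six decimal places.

Subinterval widths: 0.75, 1.5, 0.25.
f(0) = 2, f(0.75) = 8/7, f(2.25) = 8/13, f(2.5) = 4/7.
On each subinterval the trapezoid contributes (Δu_i/2)·[f(u_{i-1}) + f(u_i)].
Sum ≈ 2.645604.

2.645604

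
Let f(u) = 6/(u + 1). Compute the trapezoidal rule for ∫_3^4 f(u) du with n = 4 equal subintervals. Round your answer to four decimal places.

1.3396

Δu = (4 − 3)/4 = 0.25.
f(3) = 1.5, f(3.25) = 24/17, f(3.5) = 4/3, f(3.75) = 24/19, f(4) = 1.2.
T_4 = (Δu/2)·[f(u_0) + 2f(u_1) + 2f(u_2) + 2f(u_3) + f(u_4)].
Sum ≈ 1.3396.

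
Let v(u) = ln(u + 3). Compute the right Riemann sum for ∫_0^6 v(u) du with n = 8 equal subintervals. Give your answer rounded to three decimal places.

Δu = (6 − 0)/8 = 0.75.
Right endpoints: 0.75, 1.5, 2.25, 3, 3.75, 4.5, 5.25, 6.
v(0.75) ≈ 1.322, v(1.5) ≈ 1.504, v(2.25) ≈ 1.658, v(3) ≈ 1.792, v(3.75) ≈ 1.910, v(4.5) ≈ 2.015, v(5.25) ≈ 2.110, v(6) ≈ 2.197.
Sum = Δu · [v(0.75) + v(1.5) + v(2.25) + ...].
Sum ≈ 10.881.

10.881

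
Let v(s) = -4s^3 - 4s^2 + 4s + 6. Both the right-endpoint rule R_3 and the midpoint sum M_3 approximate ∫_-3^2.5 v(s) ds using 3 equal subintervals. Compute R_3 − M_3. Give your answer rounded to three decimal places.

-130.663

R_3 ≈ -116.51852.
M_3 ≈ 14.14468.
R_3 − M_3 ≈ -130.663.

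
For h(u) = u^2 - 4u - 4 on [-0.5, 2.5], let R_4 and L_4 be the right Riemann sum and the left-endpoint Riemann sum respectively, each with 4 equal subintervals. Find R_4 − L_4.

-4.5

R_4 = -20.71875.
L_4 = -16.21875.
R_4 − L_4 = -4.5.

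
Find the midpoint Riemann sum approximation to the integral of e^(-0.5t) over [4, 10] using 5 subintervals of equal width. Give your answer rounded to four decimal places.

0.2534

Δt = (10 − 4)/5 = 1.2.
Midpoints: 4.6, 5.8, 7, 8.2, 9.4.
f(4.6) ≈ 0.1003, f(5.8) ≈ 0.0550, f(7) ≈ 0.0302, f(8.2) ≈ 0.0166, f(9.4) ≈ 0.0091.
Sum = Δt · [f(4.6) + f(5.8) + f(7) + f(8.2) + f(9.4)].
Sum ≈ 0.2534.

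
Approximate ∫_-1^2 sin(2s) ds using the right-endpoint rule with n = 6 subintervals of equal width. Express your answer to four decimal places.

Δs = (2 − (-1))/6 = 0.5.
Right endpoints: -0.5, 0, 0.5, 1, 1.5, 2.
f(-0.5) ≈ -0.8415, f(0) ≈ 0.0000, f(0.5) ≈ 0.8415, f(1) ≈ 0.9093, f(1.5) ≈ 0.1411, f(2) ≈ -0.7568.
Sum = Δs · [f(-0.5) + f(0) + f(0.5) + ...].
Sum ≈ 0.1468.

0.1468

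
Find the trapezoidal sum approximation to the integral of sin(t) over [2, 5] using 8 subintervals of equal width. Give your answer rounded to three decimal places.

-0.692

Δt = (5 − 2)/8 = 0.375.
f(2) ≈ 0.909, f(2.375) ≈ 0.694, f(2.75) ≈ 0.382, f(3.125) ≈ 0.017, f(3.5) ≈ -0.351, f(3.875) ≈ -0.669, f(4.25) ≈ -0.895, f(4.625) ≈ -0.996, f(5) ≈ -0.959.
T_8 = (Δt/2)·[f(t_0) + 2f(t_1) + ... + 2f(t_{7}) + f(t_8)].
Sum ≈ -0.692.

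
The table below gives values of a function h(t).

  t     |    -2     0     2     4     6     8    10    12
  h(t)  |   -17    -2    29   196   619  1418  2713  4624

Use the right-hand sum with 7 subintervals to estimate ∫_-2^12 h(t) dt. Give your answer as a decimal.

Δt = 2.
Sum = 2·[(-2) + 29 + 196 + 619 + 1418 + 2713 + 4624] = 19194.

19194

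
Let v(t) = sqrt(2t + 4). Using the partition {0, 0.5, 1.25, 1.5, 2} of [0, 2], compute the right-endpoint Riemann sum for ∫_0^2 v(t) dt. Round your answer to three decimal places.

5.106

Subinterval widths: 0.5, 0.75, 0.25, 0.5.
Right endpoints: 0.5, 1.25, 1.5, 2.
v(0.5) ≈ 2.236, v(1.25) ≈ 2.550, v(1.5) ≈ 2.646, v(2) ≈ 2.828.
Sum = Σ Δt_i · v(t_i).
Sum ≈ 5.106.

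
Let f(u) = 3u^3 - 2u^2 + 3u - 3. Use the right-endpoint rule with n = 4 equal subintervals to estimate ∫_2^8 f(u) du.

3950.25

Δu = (8 − 2)/4 = 1.5.
Right endpoints: 3.5, 5, 6.5, 8.
f(3.5) = 111.625, f(5) = 337, f(6.5) = 755.875, f(8) = 1429.
Sum = Δu · [f(3.5) + f(5) + f(6.5) + f(8)].
Sum = 3950.25.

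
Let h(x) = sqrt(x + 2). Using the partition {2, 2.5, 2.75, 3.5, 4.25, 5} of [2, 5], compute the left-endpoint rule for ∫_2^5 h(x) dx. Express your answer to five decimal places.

6.79882

Subinterval widths: 0.5, 0.25, 0.75, 0.75, 0.75.
Left endpoints: 2, 2.5, 2.75, 3.5, 4.25.
h(2) ≈ 2.00000, h(2.5) ≈ 2.12132, h(2.75) ≈ 2.17945, h(3.5) ≈ 2.34521, h(4.25) ≈ 2.50000.
Sum = Σ Δx_i · h(x_i).
Sum ≈ 6.79882.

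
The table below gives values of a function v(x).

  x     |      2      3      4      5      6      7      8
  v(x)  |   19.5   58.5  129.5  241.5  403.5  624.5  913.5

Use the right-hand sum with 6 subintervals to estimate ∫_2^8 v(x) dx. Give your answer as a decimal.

Δx = 1.
Sum = 1·[58.5 + 129.5 + 241.5 + 403.5 + 624.5 + 913.5] = 2371.

2371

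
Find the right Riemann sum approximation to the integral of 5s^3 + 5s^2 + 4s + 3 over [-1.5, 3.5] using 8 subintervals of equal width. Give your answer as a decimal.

Δs = (3.5 − (-1.5))/8 = 0.625.
Right endpoints: -0.875, -0.25, 0.375, 1, 1.625, 2.25, 2.875, 3.5.
f(-0.875) = -11/512, f(-0.25) = 2.234375, f(0.375) = 2799/512, f(1) = 17, f(1.625) = 22609/512, f(2.25) = 94.265625, f(2.875) = 89419/512, f(3.5) = 292.625.
Sum = Δs · [f(-0.875) + f(-0.25) + f(0.375) + ...].
Sum = 393.984375.

393.984375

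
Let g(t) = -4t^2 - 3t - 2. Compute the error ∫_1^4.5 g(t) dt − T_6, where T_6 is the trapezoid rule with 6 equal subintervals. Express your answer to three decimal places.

0.794

Exact integral: ∫_1^4.5 g(t) dt ≈ -156.04167.
T_6 ≈ -156.83565.
Error ≈ -156.04167 − (-156.83565) ≈ 0.794.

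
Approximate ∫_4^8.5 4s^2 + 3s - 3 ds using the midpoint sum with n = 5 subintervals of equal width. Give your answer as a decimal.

Δs = (8.5 − 4)/5 = 0.9.
Midpoints: 4.45, 5.35, 6.25, 7.15, 8.05.
f(4.45) = 89.56, f(5.35) = 127.54, f(6.25) = 172, f(7.15) = 222.94, f(8.05) = 280.36.
Sum = Δs · [f(4.45) + f(5.35) + f(6.25) + f(7.15) + f(8.05)].
Sum = 803.16.

803.16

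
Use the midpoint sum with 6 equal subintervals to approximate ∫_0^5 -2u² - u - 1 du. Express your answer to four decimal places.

Δu = (5 − 0)/6 = 5/6.
Midpoints: 5/12, 1.25, 25/12, 35/12, 3.75, 55/12.
f(5/12) = -127/72, f(1.25) = -5.375, f(25/12) = -847/72, f(35/12) = -1507/72, f(3.75) = -32.875, f(55/12) = -3427/72.
Sum = Δu · [f(5/12) + f(1.25) + f(25/12) + ...].
Sum ≈ -100.2546.

-100.2546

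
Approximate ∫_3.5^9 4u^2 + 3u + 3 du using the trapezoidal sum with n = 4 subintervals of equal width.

1041.390625

Δu = (9 − 3.5)/4 = 1.375.
f(3.5) = 62.5, f(4.875) = 112.6875, f(6.25) = 178, f(7.625) = 258.4375, f(9) = 354.
T_4 = (Δu/2)·[f(u_0) + 2f(u_1) + 2f(u_2) + 2f(u_3) + f(u_4)].
Sum = 1041.390625.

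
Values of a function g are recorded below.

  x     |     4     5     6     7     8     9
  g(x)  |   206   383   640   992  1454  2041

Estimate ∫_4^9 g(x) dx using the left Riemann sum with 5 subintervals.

Δx = 1.
Sum = 1·[206 + 383 + 640 + 992 + 1454] = 3675.

3675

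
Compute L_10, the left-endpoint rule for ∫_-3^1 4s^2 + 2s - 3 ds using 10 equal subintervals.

22.56

Δs = (1 − (-3))/10 = 0.4.
Left endpoints: -3, -2.6, -2.2, -1.8, -1.4, -1, -0.6, -0.2, 0.2, 0.6.
f(-3) = 27, f(-2.6) = 18.84, f(-2.2) = 11.96, f(-1.8) = 6.36, f(-1.4) = 2.04, f(-1) = -1, f(-0.6) = -2.76, f(-0.2) = -3.24, f(0.2) = -2.44, f(0.6) = -0.36.
Sum = Δs · [f(-3) + f(-2.6) + f(-2.2) + ...].
Sum = 22.56.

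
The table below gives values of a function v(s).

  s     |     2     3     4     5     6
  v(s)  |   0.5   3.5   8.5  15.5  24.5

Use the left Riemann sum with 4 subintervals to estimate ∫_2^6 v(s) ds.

28

Δs = 1.
Sum = 1·[0.5 + 3.5 + 8.5 + 15.5] = 28.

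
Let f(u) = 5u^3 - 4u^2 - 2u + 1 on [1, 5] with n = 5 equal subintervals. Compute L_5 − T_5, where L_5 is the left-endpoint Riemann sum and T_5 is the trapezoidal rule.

-206.4

L_5 = 405.76.
T_5 = 612.16.
L_5 − T_5 = -206.4.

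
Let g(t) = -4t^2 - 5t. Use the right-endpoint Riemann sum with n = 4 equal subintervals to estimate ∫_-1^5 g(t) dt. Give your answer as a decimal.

Δt = (5 − (-1))/4 = 1.5.
Right endpoints: 0.5, 2, 3.5, 5.
g(0.5) = -3.5, g(2) = -26, g(3.5) = -66.5, g(5) = -125.
Sum = Δt · [g(0.5) + g(2) + g(3.5) + g(5)].
Sum = -331.5.

-331.5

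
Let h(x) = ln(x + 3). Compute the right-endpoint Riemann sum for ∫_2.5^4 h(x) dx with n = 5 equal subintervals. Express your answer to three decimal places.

Δx = (4 − 2.5)/5 = 0.3.
Right endpoints: 2.8, 3.1, 3.4, 3.7, 4.
h(2.8) ≈ 1.758, h(3.1) ≈ 1.808, h(3.4) ≈ 1.856, h(3.7) ≈ 1.902, h(4) ≈ 1.946.
Sum = Δx · [h(2.8) + h(3.1) + h(3.4) + h(3.7) + h(4)].
Sum ≈ 2.781.

2.781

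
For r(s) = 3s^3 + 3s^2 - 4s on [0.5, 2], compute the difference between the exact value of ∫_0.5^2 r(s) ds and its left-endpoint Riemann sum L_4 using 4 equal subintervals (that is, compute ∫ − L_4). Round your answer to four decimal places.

Exact integral: ∫_0.5^2 r(s) ds = 12.328125.
L_4 ≈ 7.415039.
Error ≈ 12.328125 − 7.415039 ≈ 4.9131.

4.9131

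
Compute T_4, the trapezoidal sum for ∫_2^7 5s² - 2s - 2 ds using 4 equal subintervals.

Δs = (7 − 2)/4 = 1.25.
f(2) = 14, f(3.25) = 44.3125, f(4.5) = 90.25, f(5.75) = 151.8125, f(7) = 229.
T_4 = (Δs/2)·[f(s_0) + 2f(s_1) + 2f(s_2) + 2f(s_3) + f(s_4)].
Sum = 509.84375.

509.84375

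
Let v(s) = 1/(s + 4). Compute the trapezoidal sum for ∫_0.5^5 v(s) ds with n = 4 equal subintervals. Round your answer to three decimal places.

0.697

Δs = (5 − 0.5)/4 = 1.125.
v(0.5) = 2/9, v(1.625) = 8/45, v(2.75) = 4/27, v(3.875) = 8/63, v(5) = 1/9.
T_4 = (Δs/2)·[v(s_0) + 2v(s_1) + 2v(s_2) + 2v(s_3) + v(s_4)].
Sum ≈ 0.697.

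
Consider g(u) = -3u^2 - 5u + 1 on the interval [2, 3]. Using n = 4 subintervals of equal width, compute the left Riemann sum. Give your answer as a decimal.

Δu = (3 − 2)/4 = 0.25.
Left endpoints: 2, 2.25, 2.5, 2.75.
g(2) = -21, g(2.25) = -25.4375, g(2.5) = -30.25, g(2.75) = -35.4375.
Sum = Δu · [g(2) + g(2.25) + g(2.5) + g(2.75)].
Sum = -28.03125.

-28.03125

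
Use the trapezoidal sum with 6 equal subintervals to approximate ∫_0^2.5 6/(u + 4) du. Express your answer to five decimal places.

2.91641

Δu = (2.5 − 0)/6 = 5/12.
f(0) = 1.5, f(5/12) = 72/53, f(5/6) = 36/29, f(1.25) = 8/7, f(5/3) = 18/17, f(25/12) = 72/73, f(2.5) = 12/13.
T_6 = (Δu/2)·[f(u_0) + 2f(u_1) + ... + 2f(u_{5}) + f(u_6)].
Sum ≈ 2.91641.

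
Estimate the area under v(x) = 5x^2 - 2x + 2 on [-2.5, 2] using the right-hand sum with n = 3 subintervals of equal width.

Δx = (2 − (-2.5))/3 = 1.5.
Right endpoints: -1, 0.5, 2.
v(-1) = 9, v(0.5) = 2.25, v(2) = 18.
Sum = Δx · [v(-1) + v(0.5) + v(2)].
Sum = 43.875.

43.875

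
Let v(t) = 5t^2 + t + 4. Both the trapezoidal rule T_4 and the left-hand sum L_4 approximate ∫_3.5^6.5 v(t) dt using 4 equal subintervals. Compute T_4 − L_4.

T_4 = 414.65625.
L_4 = 357.28125.
T_4 − L_4 = 57.375.

57.375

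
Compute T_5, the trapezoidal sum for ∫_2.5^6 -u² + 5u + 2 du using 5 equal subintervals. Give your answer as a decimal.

14.2975

Δu = (6 − 2.5)/5 = 0.7.
f(2.5) = 8.25, f(3.2) = 7.76, f(3.9) = 6.29, f(4.6) = 3.84, f(5.3) = 0.41, f(6) = -4.
T_5 = (Δu/2)·[f(u_0) + 2f(u_1) + ... + 2f(u_{4}) + f(u_5)].
Sum = 14.2975.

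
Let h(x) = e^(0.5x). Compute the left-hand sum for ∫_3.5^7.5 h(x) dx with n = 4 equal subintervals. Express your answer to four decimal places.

56.6753

Δx = (7.5 − 3.5)/4 = 1.
Left endpoints: 3.5, 4.5, 5.5, 6.5.
h(3.5) ≈ 5.7546, h(4.5) ≈ 9.4877, h(5.5) ≈ 15.6426, h(6.5) ≈ 25.7903.
Sum = Δx · [h(3.5) + h(4.5) + h(5.5) + h(6.5)].
Sum ≈ 56.6753.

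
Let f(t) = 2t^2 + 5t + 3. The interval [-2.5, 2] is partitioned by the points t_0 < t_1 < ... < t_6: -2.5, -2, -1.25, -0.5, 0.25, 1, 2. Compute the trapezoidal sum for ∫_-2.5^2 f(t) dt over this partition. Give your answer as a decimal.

24.5625

Subinterval widths: 0.5, 0.75, 0.75, 0.75, 0.75, 1.
f(-2.5) = 3, f(-2) = 1, f(-1.25) = -0.125, f(-0.5) = 1, f(0.25) = 4.375, f(1) = 10, f(2) = 21.
On each subinterval the trapezoid contributes (Δt_i/2)·[f(t_{i-1}) + f(t_i)].
Sum = 24.5625.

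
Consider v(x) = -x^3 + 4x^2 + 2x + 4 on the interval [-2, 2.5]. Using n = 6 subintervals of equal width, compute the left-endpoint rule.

Δx = (2.5 − (-2))/6 = 0.75.
Left endpoints: -2, -1.25, -0.5, 0.25, 1, 1.75.
v(-2) = 24, v(-1.25) = 9.703125, v(-0.5) = 4.125, v(0.25) = 4.734375, v(1) = 9, v(1.75) = 14.390625.
Sum = Δx · [v(-2) + v(-1.25) + v(-0.5) + ...].
Sum = 49.46484375.

49.46484375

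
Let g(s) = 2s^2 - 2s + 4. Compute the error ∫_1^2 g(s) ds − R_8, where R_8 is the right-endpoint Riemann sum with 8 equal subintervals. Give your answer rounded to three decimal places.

Exact integral: ∫_1^2 g(s) ds ≈ 5.66667.
R_8 = 5.921875.
Error ≈ 5.66667 − 5.921875 ≈ -0.255.

-0.255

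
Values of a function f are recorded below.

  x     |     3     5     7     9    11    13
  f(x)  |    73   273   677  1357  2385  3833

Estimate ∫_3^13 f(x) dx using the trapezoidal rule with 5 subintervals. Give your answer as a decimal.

13290

Δx = 2.
T_5 = (2/2)·[73 + 2·273 + 2·677 + 2·1357 + 2·2385 + 3833] = 13290.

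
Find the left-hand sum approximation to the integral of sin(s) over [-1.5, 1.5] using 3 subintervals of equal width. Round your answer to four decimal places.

Δs = (1.5 − (-1.5))/3 = 1.
Left endpoints: -1.5, -0.5, 0.5.
f(-1.5) ≈ -0.9975, f(-0.5) ≈ -0.4794, f(0.5) ≈ 0.4794.
Sum = Δs · [f(-1.5) + f(-0.5) + f(0.5)].
Sum ≈ -0.9975.

-0.9975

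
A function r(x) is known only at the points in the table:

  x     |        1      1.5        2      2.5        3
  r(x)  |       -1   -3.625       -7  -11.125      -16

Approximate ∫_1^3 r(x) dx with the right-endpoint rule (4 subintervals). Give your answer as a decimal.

-18.875

Δx = 0.5.
Sum = 0.5·[(-3.625) + (-7) + (-11.125) + (-16)] = -18.875.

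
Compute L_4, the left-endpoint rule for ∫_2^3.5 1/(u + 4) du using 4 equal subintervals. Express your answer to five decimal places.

0.22951

Δu = (3.5 − 2)/4 = 0.375.
Left endpoints: 2, 2.375, 2.75, 3.125.
f(2) = 1/6, f(2.375) = 8/51, f(2.75) = 4/27, f(3.125) = 8/57.
Sum = Δu · [f(2) + f(2.375) + f(2.75) + f(3.125)].
Sum ≈ 0.22951.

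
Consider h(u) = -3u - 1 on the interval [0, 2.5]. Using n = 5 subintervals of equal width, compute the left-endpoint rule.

-10

Δu = (2.5 − 0)/5 = 0.5.
Left endpoints: 0, 0.5, 1, 1.5, 2.
h(0) = -1, h(0.5) = -2.5, h(1) = -4, h(1.5) = -5.5, h(2) = -7.
Sum = Δu · [h(0) + h(0.5) + h(1) + h(1.5) + h(2)].
Sum = -10.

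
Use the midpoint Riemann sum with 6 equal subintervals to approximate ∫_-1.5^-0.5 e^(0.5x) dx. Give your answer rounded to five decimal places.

Δx = (-0.5 − (-1.5))/6 = 1/6.
Midpoints: -17/12, -1.25, -13/12, -11/12, -0.75, -7/12.
f(-17/12) ≈ 0.49246, f(-1.25) ≈ 0.53526, f(-13/12) ≈ 0.58178, f(-11/12) ≈ 0.63234, f(-0.75) ≈ 0.68729, f(-7/12) ≈ 0.74702.
Sum = Δx · [f(-17/12) + f(-1.25) + f(-13/12) + ...].
Sum ≈ 0.61269.

0.61269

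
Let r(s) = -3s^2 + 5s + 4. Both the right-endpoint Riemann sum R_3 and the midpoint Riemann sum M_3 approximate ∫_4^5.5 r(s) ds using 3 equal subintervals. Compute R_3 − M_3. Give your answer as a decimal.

-9.09375

R_3 = -69.75.
M_3 = -60.65625.
R_3 − M_3 = -9.09375.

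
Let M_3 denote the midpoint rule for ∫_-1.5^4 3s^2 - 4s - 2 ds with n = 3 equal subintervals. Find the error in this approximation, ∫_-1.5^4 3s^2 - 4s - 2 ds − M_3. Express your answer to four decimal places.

Exact integral: ∫_-1.5^4 f(s) ds = 28.875.
M_3 ≈ 24.253472.
Error ≈ 28.875 − 24.253472 ≈ 4.6215.

4.6215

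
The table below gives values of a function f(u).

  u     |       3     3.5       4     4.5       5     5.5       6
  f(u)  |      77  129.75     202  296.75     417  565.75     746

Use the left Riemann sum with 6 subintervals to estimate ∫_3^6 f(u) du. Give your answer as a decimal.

Δu = 0.5.
Sum = 0.5·[77 + 129.75 + 202 + 296.75 + 417 + 565.75] = 844.125.

844.125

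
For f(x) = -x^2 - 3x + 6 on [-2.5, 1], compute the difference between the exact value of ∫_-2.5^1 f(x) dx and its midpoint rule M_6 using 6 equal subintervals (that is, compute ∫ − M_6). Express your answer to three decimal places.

-0.099

Exact integral: ∫_-2.5^1 f(x) dx ≈ 23.33333.
M_6 ≈ 23.43258.
Error ≈ 23.33333 − 23.43258 ≈ -0.099.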